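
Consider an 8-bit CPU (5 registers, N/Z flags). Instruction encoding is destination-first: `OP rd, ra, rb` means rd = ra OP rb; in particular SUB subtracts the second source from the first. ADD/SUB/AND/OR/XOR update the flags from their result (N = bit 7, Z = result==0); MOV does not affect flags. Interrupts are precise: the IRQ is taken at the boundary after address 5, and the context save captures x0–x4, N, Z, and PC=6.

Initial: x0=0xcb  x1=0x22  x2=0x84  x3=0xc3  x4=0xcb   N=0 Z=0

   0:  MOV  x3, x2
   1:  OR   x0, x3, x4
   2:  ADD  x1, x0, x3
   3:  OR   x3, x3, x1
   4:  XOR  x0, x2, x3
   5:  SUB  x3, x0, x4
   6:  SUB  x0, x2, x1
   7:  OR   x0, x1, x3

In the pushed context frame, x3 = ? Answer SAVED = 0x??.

after  0: x0=0xcb x1=0x22 x2=0x84 x3=0x84 x4=0xcb  N=0 Z=0
after  1: x0=0xcf x1=0x22 x2=0x84 x3=0x84 x4=0xcb  N=1 Z=0
after  2: x0=0xcf x1=0x53 x2=0x84 x3=0x84 x4=0xcb  N=0 Z=0
after  3: x0=0xcf x1=0x53 x2=0x84 x3=0xd7 x4=0xcb  N=1 Z=0
after  4: x0=0x53 x1=0x53 x2=0x84 x3=0xd7 x4=0xcb  N=0 Z=0
after  5: x0=0x53 x1=0x53 x2=0x84 x3=0x88 x4=0xcb  N=1 Z=0
-- IRQ taken; context saved, return-PC = 6 --

SAVED = 0x88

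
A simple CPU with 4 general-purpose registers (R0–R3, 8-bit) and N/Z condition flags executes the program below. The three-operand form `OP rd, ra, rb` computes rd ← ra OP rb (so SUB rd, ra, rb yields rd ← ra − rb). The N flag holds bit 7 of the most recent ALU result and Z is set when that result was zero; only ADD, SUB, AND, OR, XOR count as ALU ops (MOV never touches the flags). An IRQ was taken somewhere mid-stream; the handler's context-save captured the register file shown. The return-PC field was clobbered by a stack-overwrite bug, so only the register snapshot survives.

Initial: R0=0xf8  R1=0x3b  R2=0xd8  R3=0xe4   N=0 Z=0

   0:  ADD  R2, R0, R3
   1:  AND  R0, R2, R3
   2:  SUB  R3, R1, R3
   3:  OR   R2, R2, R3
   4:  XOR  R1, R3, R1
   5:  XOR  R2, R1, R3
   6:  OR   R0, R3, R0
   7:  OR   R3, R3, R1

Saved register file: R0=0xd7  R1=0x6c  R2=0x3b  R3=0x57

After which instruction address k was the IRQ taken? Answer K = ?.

after  0: R0=0xf8 R1=0x3b R2=0xdc R3=0xe4  N=1 Z=0
after  1: R0=0xc4 R1=0x3b R2=0xdc R3=0xe4  N=1 Z=0
after  2: R0=0xc4 R1=0x3b R2=0xdc R3=0x57  N=0 Z=0
after  3: R0=0xc4 R1=0x3b R2=0xdf R3=0x57  N=1 Z=0
after  4: R0=0xc4 R1=0x6c R2=0xdf R3=0x57  N=0 Z=0
after  5: R0=0xc4 R1=0x6c R2=0x3b R3=0x57  N=0 Z=0
after  6: R0=0xd7 R1=0x6c R2=0x3b R3=0x57  N=1 Z=0
-- IRQ taken; context saved, return-PC = 7 --

K = 6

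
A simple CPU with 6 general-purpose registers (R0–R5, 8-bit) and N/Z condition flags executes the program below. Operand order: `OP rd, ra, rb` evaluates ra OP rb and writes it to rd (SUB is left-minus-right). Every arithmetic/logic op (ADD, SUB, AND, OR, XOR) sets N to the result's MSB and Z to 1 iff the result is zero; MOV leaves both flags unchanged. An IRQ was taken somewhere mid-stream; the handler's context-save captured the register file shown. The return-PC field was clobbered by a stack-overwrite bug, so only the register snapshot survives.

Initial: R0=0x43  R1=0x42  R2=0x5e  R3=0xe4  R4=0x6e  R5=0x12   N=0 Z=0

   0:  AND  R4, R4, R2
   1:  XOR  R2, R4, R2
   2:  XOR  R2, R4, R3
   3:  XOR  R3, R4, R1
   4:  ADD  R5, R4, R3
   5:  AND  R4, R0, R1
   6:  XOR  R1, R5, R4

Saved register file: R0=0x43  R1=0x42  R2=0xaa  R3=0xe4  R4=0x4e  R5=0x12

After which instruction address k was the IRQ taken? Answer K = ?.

after  0: R0=0x43 R1=0x42 R2=0x5e R3=0xe4 R4=0x4e R5=0x12  N=0 Z=0
after  1: R0=0x43 R1=0x42 R2=0x10 R3=0xe4 R4=0x4e R5=0x12  N=0 Z=0
after  2: R0=0x43 R1=0x42 R2=0xaa R3=0xe4 R4=0x4e R5=0x12  N=1 Z=0
-- IRQ taken; context saved, return-PC = 3 --

K = 2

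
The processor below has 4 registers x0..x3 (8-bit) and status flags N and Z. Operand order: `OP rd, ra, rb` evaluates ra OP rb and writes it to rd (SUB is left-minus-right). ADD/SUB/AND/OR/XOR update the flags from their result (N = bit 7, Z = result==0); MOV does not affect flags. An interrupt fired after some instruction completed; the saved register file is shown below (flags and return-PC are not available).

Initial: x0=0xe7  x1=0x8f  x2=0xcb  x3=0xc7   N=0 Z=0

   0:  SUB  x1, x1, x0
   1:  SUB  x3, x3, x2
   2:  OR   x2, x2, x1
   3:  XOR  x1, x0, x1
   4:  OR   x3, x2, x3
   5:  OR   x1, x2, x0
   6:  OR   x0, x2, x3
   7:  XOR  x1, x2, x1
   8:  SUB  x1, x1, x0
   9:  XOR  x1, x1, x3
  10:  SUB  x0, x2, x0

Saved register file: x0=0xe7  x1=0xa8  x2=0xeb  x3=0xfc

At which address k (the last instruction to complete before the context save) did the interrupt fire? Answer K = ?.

K = 2

after  0: x0=0xe7 x1=0xa8 x2=0xcb x3=0xc7  N=1 Z=0
after  1: x0=0xe7 x1=0xa8 x2=0xcb x3=0xfc  N=1 Z=0
after  2: x0=0xe7 x1=0xa8 x2=0xeb x3=0xfc  N=1 Z=0
-- IRQ taken; context saved, return-PC = 3 --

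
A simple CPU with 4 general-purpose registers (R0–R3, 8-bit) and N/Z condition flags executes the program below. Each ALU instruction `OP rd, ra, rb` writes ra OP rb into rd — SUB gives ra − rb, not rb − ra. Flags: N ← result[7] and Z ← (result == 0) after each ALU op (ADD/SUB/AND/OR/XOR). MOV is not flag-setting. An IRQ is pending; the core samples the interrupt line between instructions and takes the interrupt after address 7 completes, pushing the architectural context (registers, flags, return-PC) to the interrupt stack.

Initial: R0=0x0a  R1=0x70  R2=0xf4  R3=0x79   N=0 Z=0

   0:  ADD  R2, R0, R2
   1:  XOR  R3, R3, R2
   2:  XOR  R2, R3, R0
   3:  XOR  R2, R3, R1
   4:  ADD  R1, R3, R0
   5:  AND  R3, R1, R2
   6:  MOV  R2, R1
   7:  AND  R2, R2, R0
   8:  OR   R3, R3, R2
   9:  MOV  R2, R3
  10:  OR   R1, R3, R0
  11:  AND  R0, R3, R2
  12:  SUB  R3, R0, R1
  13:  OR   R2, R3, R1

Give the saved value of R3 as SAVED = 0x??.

SAVED = 0x91

after  0: R0=0x0a R1=0x70 R2=0xfe R3=0x79  N=1 Z=0
after  1: R0=0x0a R1=0x70 R2=0xfe R3=0x87  N=1 Z=0
after  2: R0=0x0a R1=0x70 R2=0x8d R3=0x87  N=1 Z=0
after  3: R0=0x0a R1=0x70 R2=0xf7 R3=0x87  N=1 Z=0
after  4: R0=0x0a R1=0x91 R2=0xf7 R3=0x87  N=1 Z=0
after  5: R0=0x0a R1=0x91 R2=0xf7 R3=0x91  N=1 Z=0
after  6: R0=0x0a R1=0x91 R2=0x91 R3=0x91  N=1 Z=0
after  7: R0=0x0a R1=0x91 R2=0x00 R3=0x91  N=0 Z=1
-- IRQ taken; context saved, return-PC = 8 --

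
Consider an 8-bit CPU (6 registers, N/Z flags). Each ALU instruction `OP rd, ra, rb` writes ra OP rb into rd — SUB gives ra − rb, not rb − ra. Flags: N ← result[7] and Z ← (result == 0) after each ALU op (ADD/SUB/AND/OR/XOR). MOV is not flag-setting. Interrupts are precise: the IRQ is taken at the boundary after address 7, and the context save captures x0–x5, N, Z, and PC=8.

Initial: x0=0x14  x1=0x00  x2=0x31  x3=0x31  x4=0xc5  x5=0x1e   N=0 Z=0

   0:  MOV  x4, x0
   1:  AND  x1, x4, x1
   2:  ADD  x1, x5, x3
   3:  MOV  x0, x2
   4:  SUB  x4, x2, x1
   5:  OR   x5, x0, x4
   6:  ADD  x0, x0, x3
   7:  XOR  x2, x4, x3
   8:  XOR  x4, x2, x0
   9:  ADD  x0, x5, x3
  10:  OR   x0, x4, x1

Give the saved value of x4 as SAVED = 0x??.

after  0: x0=0x14 x1=0x00 x2=0x31 x3=0x31 x4=0x14 x5=0x1e  N=0 Z=0
after  1: x0=0x14 x1=0x00 x2=0x31 x3=0x31 x4=0x14 x5=0x1e  N=0 Z=1
after  2: x0=0x14 x1=0x4f x2=0x31 x3=0x31 x4=0x14 x5=0x1e  N=0 Z=0
after  3: x0=0x31 x1=0x4f x2=0x31 x3=0x31 x4=0x14 x5=0x1e  N=0 Z=0
after  4: x0=0x31 x1=0x4f x2=0x31 x3=0x31 x4=0xe2 x5=0x1e  N=1 Z=0
after  5: x0=0x31 x1=0x4f x2=0x31 x3=0x31 x4=0xe2 x5=0xf3  N=1 Z=0
after  6: x0=0x62 x1=0x4f x2=0x31 x3=0x31 x4=0xe2 x5=0xf3  N=0 Z=0
after  7: x0=0x62 x1=0x4f x2=0xd3 x3=0x31 x4=0xe2 x5=0xf3  N=1 Z=0
-- IRQ taken; context saved, return-PC = 8 --

SAVED = 0xe2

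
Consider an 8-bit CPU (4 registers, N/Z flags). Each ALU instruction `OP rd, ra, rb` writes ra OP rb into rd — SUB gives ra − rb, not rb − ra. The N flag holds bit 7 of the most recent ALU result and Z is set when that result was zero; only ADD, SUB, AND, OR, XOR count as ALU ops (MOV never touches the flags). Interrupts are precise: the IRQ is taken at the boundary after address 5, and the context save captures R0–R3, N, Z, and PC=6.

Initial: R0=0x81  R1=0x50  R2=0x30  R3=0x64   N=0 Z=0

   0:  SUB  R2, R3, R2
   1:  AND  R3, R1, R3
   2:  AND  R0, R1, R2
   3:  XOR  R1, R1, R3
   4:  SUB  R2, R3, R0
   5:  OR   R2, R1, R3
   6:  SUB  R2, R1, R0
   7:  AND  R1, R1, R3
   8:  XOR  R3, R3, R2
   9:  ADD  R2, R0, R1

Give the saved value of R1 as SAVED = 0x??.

SAVED = 0x10

after  0: R0=0x81 R1=0x50 R2=0x34 R3=0x64  N=0 Z=0
after  1: R0=0x81 R1=0x50 R2=0x34 R3=0x40  N=0 Z=0
after  2: R0=0x10 R1=0x50 R2=0x34 R3=0x40  N=0 Z=0
after  3: R0=0x10 R1=0x10 R2=0x34 R3=0x40  N=0 Z=0
after  4: R0=0x10 R1=0x10 R2=0x30 R3=0x40  N=0 Z=0
after  5: R0=0x10 R1=0x10 R2=0x50 R3=0x40  N=0 Z=0
-- IRQ taken; context saved, return-PC = 6 --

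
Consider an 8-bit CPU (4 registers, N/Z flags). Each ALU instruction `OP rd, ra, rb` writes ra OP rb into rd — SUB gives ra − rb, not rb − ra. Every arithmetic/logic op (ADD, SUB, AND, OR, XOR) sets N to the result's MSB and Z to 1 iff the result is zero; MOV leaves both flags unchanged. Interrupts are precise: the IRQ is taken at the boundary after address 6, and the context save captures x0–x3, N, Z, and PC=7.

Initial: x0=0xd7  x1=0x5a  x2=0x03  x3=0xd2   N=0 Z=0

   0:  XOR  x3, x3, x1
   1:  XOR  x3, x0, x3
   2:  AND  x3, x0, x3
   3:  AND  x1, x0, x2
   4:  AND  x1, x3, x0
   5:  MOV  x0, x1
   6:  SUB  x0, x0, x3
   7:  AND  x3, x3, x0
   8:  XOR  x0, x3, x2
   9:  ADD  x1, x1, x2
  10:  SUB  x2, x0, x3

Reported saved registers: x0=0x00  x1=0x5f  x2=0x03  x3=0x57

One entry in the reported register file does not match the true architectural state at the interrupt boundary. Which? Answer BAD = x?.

after  0: x0=0xd7 x1=0x5a x2=0x03 x3=0x88  N=1 Z=0
after  1: x0=0xd7 x1=0x5a x2=0x03 x3=0x5f  N=0 Z=0
after  2: x0=0xd7 x1=0x5a x2=0x03 x3=0x57  N=0 Z=0
after  3: x0=0xd7 x1=0x03 x2=0x03 x3=0x57  N=0 Z=0
after  4: x0=0xd7 x1=0x57 x2=0x03 x3=0x57  N=0 Z=0
after  5: x0=0x57 x1=0x57 x2=0x03 x3=0x57  N=0 Z=0
after  6: x0=0x00 x1=0x57 x2=0x03 x3=0x57  N=0 Z=1
-- IRQ taken; context saved, return-PC = 7 --
mismatch: x1: reported 0x5f vs actual 0x57

BAD = x1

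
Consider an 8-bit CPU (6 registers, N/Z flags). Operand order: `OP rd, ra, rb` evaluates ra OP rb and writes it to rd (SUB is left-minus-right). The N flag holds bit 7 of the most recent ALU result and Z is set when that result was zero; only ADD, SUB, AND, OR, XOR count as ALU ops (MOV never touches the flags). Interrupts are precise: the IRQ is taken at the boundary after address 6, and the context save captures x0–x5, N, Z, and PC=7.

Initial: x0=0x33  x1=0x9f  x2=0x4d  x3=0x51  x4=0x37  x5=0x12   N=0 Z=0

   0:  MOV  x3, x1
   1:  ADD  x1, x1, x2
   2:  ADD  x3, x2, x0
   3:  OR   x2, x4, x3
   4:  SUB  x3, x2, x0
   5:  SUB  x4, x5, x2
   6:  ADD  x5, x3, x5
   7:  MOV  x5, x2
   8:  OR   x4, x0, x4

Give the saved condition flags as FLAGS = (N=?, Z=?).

FLAGS = (N=1, Z=0)

after  0: x0=0x33 x1=0x9f x2=0x4d x3=0x9f x4=0x37 x5=0x12  N=0 Z=0
after  1: x0=0x33 x1=0xec x2=0x4d x3=0x9f x4=0x37 x5=0x12  N=1 Z=0
after  2: x0=0x33 x1=0xec x2=0x4d x3=0x80 x4=0x37 x5=0x12  N=1 Z=0
after  3: x0=0x33 x1=0xec x2=0xb7 x3=0x80 x4=0x37 x5=0x12  N=1 Z=0
after  4: x0=0x33 x1=0xec x2=0xb7 x3=0x84 x4=0x37 x5=0x12  N=1 Z=0
after  5: x0=0x33 x1=0xec x2=0xb7 x3=0x84 x4=0x5b x5=0x12  N=0 Z=0
after  6: x0=0x33 x1=0xec x2=0xb7 x3=0x84 x4=0x5b x5=0x96  N=1 Z=0
-- IRQ taken; context saved, return-PC = 7 --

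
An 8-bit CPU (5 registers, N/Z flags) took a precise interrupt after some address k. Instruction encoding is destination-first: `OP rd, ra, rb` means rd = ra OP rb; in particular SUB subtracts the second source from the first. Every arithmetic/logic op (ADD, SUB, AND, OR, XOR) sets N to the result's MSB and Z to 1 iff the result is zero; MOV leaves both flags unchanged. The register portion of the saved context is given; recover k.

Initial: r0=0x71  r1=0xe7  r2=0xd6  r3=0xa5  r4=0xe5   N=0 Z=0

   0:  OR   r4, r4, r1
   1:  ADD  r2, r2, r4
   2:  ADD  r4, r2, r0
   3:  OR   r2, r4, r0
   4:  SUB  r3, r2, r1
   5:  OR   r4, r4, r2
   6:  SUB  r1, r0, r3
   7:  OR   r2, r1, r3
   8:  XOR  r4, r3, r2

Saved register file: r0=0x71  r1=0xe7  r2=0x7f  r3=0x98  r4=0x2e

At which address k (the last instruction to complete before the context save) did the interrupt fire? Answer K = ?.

after  0: r0=0x71 r1=0xe7 r2=0xd6 r3=0xa5 r4=0xe7  N=1 Z=0
after  1: r0=0x71 r1=0xe7 r2=0xbd r3=0xa5 r4=0xe7  N=1 Z=0
after  2: r0=0x71 r1=0xe7 r2=0xbd r3=0xa5 r4=0x2e  N=0 Z=0
after  3: r0=0x71 r1=0xe7 r2=0x7f r3=0xa5 r4=0x2e  N=0 Z=0
after  4: r0=0x71 r1=0xe7 r2=0x7f r3=0x98 r4=0x2e  N=1 Z=0
-- IRQ taken; context saved, return-PC = 5 --

K = 4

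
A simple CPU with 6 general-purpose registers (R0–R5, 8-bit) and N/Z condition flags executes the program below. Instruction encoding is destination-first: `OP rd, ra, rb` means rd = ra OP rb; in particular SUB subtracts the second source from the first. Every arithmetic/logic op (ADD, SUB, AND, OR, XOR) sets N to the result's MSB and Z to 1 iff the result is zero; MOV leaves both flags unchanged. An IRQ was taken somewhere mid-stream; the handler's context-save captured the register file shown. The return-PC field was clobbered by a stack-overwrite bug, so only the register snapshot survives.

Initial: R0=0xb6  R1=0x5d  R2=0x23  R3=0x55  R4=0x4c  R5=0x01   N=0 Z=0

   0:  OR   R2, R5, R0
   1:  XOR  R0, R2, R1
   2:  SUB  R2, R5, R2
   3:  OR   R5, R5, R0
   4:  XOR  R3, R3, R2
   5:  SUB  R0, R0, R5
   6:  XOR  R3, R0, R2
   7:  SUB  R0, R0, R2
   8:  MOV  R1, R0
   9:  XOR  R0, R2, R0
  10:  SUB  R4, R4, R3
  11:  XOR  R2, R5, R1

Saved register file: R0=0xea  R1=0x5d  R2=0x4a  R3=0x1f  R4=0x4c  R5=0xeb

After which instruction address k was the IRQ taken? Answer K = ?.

K = 4

after  0: R0=0xb6 R1=0x5d R2=0xb7 R3=0x55 R4=0x4c R5=0x01  N=1 Z=0
after  1: R0=0xea R1=0x5d R2=0xb7 R3=0x55 R4=0x4c R5=0x01  N=1 Z=0
after  2: R0=0xea R1=0x5d R2=0x4a R3=0x55 R4=0x4c R5=0x01  N=0 Z=0
after  3: R0=0xea R1=0x5d R2=0x4a R3=0x55 R4=0x4c R5=0xeb  N=1 Z=0
after  4: R0=0xea R1=0x5d R2=0x4a R3=0x1f R4=0x4c R5=0xeb  N=0 Z=0
-- IRQ taken; context saved, return-PC = 5 --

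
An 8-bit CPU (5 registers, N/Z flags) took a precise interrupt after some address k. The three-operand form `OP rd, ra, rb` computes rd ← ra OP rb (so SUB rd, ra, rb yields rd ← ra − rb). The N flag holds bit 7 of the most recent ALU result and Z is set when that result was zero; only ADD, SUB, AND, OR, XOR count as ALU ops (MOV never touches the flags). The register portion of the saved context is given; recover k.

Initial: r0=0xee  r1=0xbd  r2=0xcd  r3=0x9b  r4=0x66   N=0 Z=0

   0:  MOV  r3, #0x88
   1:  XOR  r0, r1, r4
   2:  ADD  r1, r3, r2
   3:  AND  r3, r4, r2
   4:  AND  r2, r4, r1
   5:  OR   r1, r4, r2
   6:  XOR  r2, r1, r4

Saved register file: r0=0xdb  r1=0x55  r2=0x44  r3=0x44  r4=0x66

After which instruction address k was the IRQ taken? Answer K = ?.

K = 4

after  0: r0=0xee r1=0xbd r2=0xcd r3=0x88 r4=0x66  N=0 Z=0
after  1: r0=0xdb r1=0xbd r2=0xcd r3=0x88 r4=0x66  N=1 Z=0
after  2: r0=0xdb r1=0x55 r2=0xcd r3=0x88 r4=0x66  N=0 Z=0
after  3: r0=0xdb r1=0x55 r2=0xcd r3=0x44 r4=0x66  N=0 Z=0
after  4: r0=0xdb r1=0x55 r2=0x44 r3=0x44 r4=0x66  N=0 Z=0
-- IRQ taken; context saved, return-PC = 5 --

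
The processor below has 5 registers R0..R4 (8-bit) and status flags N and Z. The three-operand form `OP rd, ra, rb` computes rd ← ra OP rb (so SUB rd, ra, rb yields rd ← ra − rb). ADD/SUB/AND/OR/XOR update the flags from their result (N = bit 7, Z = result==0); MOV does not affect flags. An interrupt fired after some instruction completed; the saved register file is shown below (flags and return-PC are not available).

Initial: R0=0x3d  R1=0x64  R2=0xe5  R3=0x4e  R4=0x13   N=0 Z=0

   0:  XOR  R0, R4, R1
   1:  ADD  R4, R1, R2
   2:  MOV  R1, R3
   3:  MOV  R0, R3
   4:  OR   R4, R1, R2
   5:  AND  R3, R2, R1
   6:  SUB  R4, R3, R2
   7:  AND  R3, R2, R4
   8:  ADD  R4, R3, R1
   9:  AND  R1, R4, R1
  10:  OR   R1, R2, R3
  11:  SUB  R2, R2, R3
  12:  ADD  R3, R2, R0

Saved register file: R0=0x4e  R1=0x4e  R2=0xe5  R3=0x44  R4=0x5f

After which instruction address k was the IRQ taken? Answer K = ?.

K = 6

after  0: R0=0x77 R1=0x64 R2=0xe5 R3=0x4e R4=0x13  N=0 Z=0
after  1: R0=0x77 R1=0x64 R2=0xe5 R3=0x4e R4=0x49  N=0 Z=0
after  2: R0=0x77 R1=0x4e R2=0xe5 R3=0x4e R4=0x49  N=0 Z=0
after  3: R0=0x4e R1=0x4e R2=0xe5 R3=0x4e R4=0x49  N=0 Z=0
after  4: R0=0x4e R1=0x4e R2=0xe5 R3=0x4e R4=0xef  N=1 Z=0
after  5: R0=0x4e R1=0x4e R2=0xe5 R3=0x44 R4=0xef  N=0 Z=0
after  6: R0=0x4e R1=0x4e R2=0xe5 R3=0x44 R4=0x5f  N=0 Z=0
-- IRQ taken; context saved, return-PC = 7 --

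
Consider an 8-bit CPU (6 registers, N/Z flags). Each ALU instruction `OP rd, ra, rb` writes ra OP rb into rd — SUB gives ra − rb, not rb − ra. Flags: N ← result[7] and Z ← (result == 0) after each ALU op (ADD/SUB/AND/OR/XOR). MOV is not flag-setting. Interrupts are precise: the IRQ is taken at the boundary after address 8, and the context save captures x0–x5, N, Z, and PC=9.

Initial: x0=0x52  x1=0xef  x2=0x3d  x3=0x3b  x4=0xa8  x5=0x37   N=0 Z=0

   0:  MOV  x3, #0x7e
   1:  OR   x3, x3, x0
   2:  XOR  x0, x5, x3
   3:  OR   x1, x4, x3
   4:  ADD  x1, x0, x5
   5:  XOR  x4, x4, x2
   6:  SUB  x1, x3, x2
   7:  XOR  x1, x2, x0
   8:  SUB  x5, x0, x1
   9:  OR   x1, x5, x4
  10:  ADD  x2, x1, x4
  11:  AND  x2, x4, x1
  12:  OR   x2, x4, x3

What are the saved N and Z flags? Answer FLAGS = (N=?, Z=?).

after  0: x0=0x52 x1=0xef x2=0x3d x3=0x7e x4=0xa8 x5=0x37  N=0 Z=0
after  1: x0=0x52 x1=0xef x2=0x3d x3=0x7e x4=0xa8 x5=0x37  N=0 Z=0
after  2: x0=0x49 x1=0xef x2=0x3d x3=0x7e x4=0xa8 x5=0x37  N=0 Z=0
after  3: x0=0x49 x1=0xfe x2=0x3d x3=0x7e x4=0xa8 x5=0x37  N=1 Z=0
after  4: x0=0x49 x1=0x80 x2=0x3d x3=0x7e x4=0xa8 x5=0x37  N=1 Z=0
after  5: x0=0x49 x1=0x80 x2=0x3d x3=0x7e x4=0x95 x5=0x37  N=1 Z=0
after  6: x0=0x49 x1=0x41 x2=0x3d x3=0x7e x4=0x95 x5=0x37  N=0 Z=0
after  7: x0=0x49 x1=0x74 x2=0x3d x3=0x7e x4=0x95 x5=0x37  N=0 Z=0
after  8: x0=0x49 x1=0x74 x2=0x3d x3=0x7e x4=0x95 x5=0xd5  N=1 Z=0
-- IRQ taken; context saved, return-PC = 9 --

FLAGS = (N=1, Z=0)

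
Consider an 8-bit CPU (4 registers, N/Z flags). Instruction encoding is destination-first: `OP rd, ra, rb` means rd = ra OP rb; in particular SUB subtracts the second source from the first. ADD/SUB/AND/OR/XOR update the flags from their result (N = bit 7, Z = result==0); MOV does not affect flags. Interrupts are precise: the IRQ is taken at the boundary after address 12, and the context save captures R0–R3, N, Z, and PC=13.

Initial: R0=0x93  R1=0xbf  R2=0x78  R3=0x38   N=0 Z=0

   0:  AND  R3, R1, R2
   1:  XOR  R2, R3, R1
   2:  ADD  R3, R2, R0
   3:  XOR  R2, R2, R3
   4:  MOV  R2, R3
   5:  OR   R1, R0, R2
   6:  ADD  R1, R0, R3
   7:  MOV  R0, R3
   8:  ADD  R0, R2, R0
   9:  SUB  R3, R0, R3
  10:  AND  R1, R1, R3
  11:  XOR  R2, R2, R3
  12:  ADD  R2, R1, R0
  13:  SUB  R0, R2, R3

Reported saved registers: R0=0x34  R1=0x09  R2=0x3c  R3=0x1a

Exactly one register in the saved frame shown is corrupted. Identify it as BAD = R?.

after  0: R0=0x93 R1=0xbf R2=0x78 R3=0x38  N=0 Z=0
after  1: R0=0x93 R1=0xbf R2=0x87 R3=0x38  N=1 Z=0
after  2: R0=0x93 R1=0xbf R2=0x87 R3=0x1a  N=0 Z=0
after  3: R0=0x93 R1=0xbf R2=0x9d R3=0x1a  N=1 Z=0
after  4: R0=0x93 R1=0xbf R2=0x1a R3=0x1a  N=1 Z=0
after  5: R0=0x93 R1=0x9b R2=0x1a R3=0x1a  N=1 Z=0
after  6: R0=0x93 R1=0xad R2=0x1a R3=0x1a  N=1 Z=0
after  7: R0=0x1a R1=0xad R2=0x1a R3=0x1a  N=1 Z=0
after  8: R0=0x34 R1=0xad R2=0x1a R3=0x1a  N=0 Z=0
after  9: R0=0x34 R1=0xad R2=0x1a R3=0x1a  N=0 Z=0
after 10: R0=0x34 R1=0x08 R2=0x1a R3=0x1a  N=0 Z=0
after 11: R0=0x34 R1=0x08 R2=0x00 R3=0x1a  N=0 Z=1
after 12: R0=0x34 R1=0x08 R2=0x3c R3=0x1a  N=0 Z=0
-- IRQ taken; context saved, return-PC = 13 --
mismatch: R1: reported 0x09 vs actual 0x08

BAD = R1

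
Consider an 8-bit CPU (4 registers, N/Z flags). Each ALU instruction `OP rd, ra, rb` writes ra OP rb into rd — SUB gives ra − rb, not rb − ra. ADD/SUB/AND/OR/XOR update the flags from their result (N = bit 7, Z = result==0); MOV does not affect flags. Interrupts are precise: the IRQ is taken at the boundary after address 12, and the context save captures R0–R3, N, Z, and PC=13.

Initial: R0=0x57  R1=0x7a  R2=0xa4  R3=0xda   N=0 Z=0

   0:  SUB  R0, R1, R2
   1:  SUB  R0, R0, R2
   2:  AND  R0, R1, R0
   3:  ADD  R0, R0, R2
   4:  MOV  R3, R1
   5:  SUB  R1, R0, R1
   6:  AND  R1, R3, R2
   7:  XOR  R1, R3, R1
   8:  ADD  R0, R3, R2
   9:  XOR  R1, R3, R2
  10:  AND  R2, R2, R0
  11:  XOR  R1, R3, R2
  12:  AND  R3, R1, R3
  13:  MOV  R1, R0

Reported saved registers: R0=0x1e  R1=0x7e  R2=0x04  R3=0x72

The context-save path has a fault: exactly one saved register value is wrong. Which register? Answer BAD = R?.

BAD = R3

after  0: R0=0xd6 R1=0x7a R2=0xa4 R3=0xda  N=1 Z=0
after  1: R0=0x32 R1=0x7a R2=0xa4 R3=0xda  N=0 Z=0
after  2: R0=0x32 R1=0x7a R2=0xa4 R3=0xda  N=0 Z=0
after  3: R0=0xd6 R1=0x7a R2=0xa4 R3=0xda  N=1 Z=0
after  4: R0=0xd6 R1=0x7a R2=0xa4 R3=0x7a  N=1 Z=0
after  5: R0=0xd6 R1=0x5c R2=0xa4 R3=0x7a  N=0 Z=0
after  6: R0=0xd6 R1=0x20 R2=0xa4 R3=0x7a  N=0 Z=0
after  7: R0=0xd6 R1=0x5a R2=0xa4 R3=0x7a  N=0 Z=0
after  8: R0=0x1e R1=0x5a R2=0xa4 R3=0x7a  N=0 Z=0
after  9: R0=0x1e R1=0xde R2=0xa4 R3=0x7a  N=1 Z=0
after 10: R0=0x1e R1=0xde R2=0x04 R3=0x7a  N=0 Z=0
after 11: R0=0x1e R1=0x7e R2=0x04 R3=0x7a  N=0 Z=0
after 12: R0=0x1e R1=0x7e R2=0x04 R3=0x7a  N=0 Z=0
-- IRQ taken; context saved, return-PC = 13 --
mismatch: R3: reported 0x72 vs actual 0x7a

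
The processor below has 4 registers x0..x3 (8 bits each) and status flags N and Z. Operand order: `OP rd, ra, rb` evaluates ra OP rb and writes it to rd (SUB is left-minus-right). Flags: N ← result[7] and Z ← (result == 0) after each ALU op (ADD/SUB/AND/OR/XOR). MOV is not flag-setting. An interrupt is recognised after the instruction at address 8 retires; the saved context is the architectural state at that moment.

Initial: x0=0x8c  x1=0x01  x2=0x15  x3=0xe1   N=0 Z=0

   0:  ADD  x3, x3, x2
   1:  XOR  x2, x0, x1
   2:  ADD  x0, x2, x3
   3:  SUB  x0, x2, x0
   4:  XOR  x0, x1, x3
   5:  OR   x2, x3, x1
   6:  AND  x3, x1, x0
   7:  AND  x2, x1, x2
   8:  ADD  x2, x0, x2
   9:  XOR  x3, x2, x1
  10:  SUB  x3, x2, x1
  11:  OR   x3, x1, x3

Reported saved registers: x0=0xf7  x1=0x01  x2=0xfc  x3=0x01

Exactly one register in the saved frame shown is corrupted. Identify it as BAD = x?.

BAD = x2

after  0: x0=0x8c x1=0x01 x2=0x15 x3=0xf6  N=1 Z=0
after  1: x0=0x8c x1=0x01 x2=0x8d x3=0xf6  N=1 Z=0
after  2: x0=0x83 x1=0x01 x2=0x8d x3=0xf6  N=1 Z=0
after  3: x0=0x0a x1=0x01 x2=0x8d x3=0xf6  N=0 Z=0
after  4: x0=0xf7 x1=0x01 x2=0x8d x3=0xf6  N=1 Z=0
after  5: x0=0xf7 x1=0x01 x2=0xf7 x3=0xf6  N=1 Z=0
after  6: x0=0xf7 x1=0x01 x2=0xf7 x3=0x01  N=0 Z=0
after  7: x0=0xf7 x1=0x01 x2=0x01 x3=0x01  N=0 Z=0
after  8: x0=0xf7 x1=0x01 x2=0xf8 x3=0x01  N=1 Z=0
-- IRQ taken; context saved, return-PC = 9 --
mismatch: x2: reported 0xfc vs actual 0xf8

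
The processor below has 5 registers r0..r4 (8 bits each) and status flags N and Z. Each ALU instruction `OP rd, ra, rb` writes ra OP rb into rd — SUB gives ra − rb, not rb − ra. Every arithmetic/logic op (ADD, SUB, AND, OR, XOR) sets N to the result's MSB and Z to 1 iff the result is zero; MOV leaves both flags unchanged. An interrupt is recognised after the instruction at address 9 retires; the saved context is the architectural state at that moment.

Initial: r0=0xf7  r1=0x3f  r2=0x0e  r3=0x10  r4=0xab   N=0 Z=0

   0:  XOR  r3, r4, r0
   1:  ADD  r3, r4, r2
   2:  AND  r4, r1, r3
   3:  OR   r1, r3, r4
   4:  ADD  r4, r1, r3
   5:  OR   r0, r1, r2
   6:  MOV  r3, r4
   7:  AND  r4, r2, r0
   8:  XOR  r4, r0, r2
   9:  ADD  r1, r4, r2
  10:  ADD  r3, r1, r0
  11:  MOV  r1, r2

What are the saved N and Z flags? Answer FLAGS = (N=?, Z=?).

after  0: r0=0xf7 r1=0x3f r2=0x0e r3=0x5c r4=0xab  N=0 Z=0
after  1: r0=0xf7 r1=0x3f r2=0x0e r3=0xb9 r4=0xab  N=1 Z=0
after  2: r0=0xf7 r1=0x3f r2=0x0e r3=0xb9 r4=0x39  N=0 Z=0
after  3: r0=0xf7 r1=0xb9 r2=0x0e r3=0xb9 r4=0x39  N=1 Z=0
after  4: r0=0xf7 r1=0xb9 r2=0x0e r3=0xb9 r4=0x72  N=0 Z=0
after  5: r0=0xbf r1=0xb9 r2=0x0e r3=0xb9 r4=0x72  N=1 Z=0
after  6: r0=0xbf r1=0xb9 r2=0x0e r3=0x72 r4=0x72  N=1 Z=0
after  7: r0=0xbf r1=0xb9 r2=0x0e r3=0x72 r4=0x0e  N=0 Z=0
after  8: r0=0xbf r1=0xb9 r2=0x0e r3=0x72 r4=0xb1  N=1 Z=0
after  9: r0=0xbf r1=0xbf r2=0x0e r3=0x72 r4=0xb1  N=1 Z=0
-- IRQ taken; context saved, return-PC = 10 --

FLAGS = (N=1, Z=0)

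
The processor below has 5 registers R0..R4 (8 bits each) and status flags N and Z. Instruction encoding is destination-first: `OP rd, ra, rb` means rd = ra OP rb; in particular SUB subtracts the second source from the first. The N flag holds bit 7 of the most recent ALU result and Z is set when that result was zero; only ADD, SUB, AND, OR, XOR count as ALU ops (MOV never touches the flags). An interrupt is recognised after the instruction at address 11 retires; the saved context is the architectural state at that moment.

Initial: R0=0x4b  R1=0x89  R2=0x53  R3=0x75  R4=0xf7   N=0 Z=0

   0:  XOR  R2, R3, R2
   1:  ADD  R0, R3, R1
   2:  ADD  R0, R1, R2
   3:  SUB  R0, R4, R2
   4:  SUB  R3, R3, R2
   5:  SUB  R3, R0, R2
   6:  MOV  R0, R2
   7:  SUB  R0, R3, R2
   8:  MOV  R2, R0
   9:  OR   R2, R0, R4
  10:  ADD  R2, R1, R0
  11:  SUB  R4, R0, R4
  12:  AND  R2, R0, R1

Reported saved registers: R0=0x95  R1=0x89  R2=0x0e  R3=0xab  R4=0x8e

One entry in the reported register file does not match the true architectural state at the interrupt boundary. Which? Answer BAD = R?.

after  0: R0=0x4b R1=0x89 R2=0x26 R3=0x75 R4=0xf7  N=0 Z=0
after  1: R0=0xfe R1=0x89 R2=0x26 R3=0x75 R4=0xf7  N=1 Z=0
after  2: R0=0xaf R1=0x89 R2=0x26 R3=0x75 R4=0xf7  N=1 Z=0
after  3: R0=0xd1 R1=0x89 R2=0x26 R3=0x75 R4=0xf7  N=1 Z=0
after  4: R0=0xd1 R1=0x89 R2=0x26 R3=0x4f R4=0xf7  N=0 Z=0
after  5: R0=0xd1 R1=0x89 R2=0x26 R3=0xab R4=0xf7  N=1 Z=0
after  6: R0=0x26 R1=0x89 R2=0x26 R3=0xab R4=0xf7  N=1 Z=0
after  7: R0=0x85 R1=0x89 R2=0x26 R3=0xab R4=0xf7  N=1 Z=0
after  8: R0=0x85 R1=0x89 R2=0x85 R3=0xab R4=0xf7  N=1 Z=0
after  9: R0=0x85 R1=0x89 R2=0xf7 R3=0xab R4=0xf7  N=1 Z=0
after 10: R0=0x85 R1=0x89 R2=0x0e R3=0xab R4=0xf7  N=0 Z=0
after 11: R0=0x85 R1=0x89 R2=0x0e R3=0xab R4=0x8e  N=1 Z=0
-- IRQ taken; context saved, return-PC = 12 --
mismatch: R0: reported 0x95 vs actual 0x85

BAD = R0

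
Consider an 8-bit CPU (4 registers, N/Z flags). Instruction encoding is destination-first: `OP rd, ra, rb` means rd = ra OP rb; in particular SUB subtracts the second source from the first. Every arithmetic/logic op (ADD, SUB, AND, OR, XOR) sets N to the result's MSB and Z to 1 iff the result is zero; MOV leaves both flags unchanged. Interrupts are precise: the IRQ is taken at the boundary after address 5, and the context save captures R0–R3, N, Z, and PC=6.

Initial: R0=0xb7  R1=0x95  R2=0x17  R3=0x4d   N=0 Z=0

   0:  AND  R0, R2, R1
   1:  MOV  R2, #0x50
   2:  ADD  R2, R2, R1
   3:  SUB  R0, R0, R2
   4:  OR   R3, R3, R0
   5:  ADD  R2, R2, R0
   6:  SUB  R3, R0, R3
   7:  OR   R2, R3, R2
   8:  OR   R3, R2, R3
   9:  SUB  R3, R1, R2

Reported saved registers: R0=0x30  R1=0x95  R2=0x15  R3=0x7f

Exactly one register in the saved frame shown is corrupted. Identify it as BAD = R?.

BAD = R3

after  0: R0=0x15 R1=0x95 R2=0x17 R3=0x4d  N=0 Z=0
after  1: R0=0x15 R1=0x95 R2=0x50 R3=0x4d  N=0 Z=0
after  2: R0=0x15 R1=0x95 R2=0xe5 R3=0x4d  N=1 Z=0
after  3: R0=0x30 R1=0x95 R2=0xe5 R3=0x4d  N=0 Z=0
after  4: R0=0x30 R1=0x95 R2=0xe5 R3=0x7d  N=0 Z=0
after  5: R0=0x30 R1=0x95 R2=0x15 R3=0x7d  N=0 Z=0
-- IRQ taken; context saved, return-PC = 6 --
mismatch: R3: reported 0x7f vs actual 0x7d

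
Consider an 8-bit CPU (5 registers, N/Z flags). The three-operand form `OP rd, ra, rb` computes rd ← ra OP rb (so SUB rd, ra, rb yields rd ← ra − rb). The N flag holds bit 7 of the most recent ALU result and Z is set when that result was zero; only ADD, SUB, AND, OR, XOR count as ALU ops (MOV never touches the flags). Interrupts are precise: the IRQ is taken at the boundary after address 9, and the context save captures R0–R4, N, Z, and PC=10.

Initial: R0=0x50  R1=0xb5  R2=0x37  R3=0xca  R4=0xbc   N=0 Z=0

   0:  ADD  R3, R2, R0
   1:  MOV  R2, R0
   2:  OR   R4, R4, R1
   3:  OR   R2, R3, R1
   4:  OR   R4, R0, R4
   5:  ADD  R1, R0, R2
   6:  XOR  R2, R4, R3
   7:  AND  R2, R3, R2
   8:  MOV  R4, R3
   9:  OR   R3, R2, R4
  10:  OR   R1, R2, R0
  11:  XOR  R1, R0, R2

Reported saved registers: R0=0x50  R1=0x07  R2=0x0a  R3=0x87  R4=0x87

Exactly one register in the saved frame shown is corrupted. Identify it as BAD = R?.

BAD = R2

after  0: R0=0x50 R1=0xb5 R2=0x37 R3=0x87 R4=0xbc  N=1 Z=0
after  1: R0=0x50 R1=0xb5 R2=0x50 R3=0x87 R4=0xbc  N=1 Z=0
after  2: R0=0x50 R1=0xb5 R2=0x50 R3=0x87 R4=0xbd  N=1 Z=0
after  3: R0=0x50 R1=0xb5 R2=0xb7 R3=0x87 R4=0xbd  N=1 Z=0
after  4: R0=0x50 R1=0xb5 R2=0xb7 R3=0x87 R4=0xfd  N=1 Z=0
after  5: R0=0x50 R1=0x07 R2=0xb7 R3=0x87 R4=0xfd  N=0 Z=0
after  6: R0=0x50 R1=0x07 R2=0x7a R3=0x87 R4=0xfd  N=0 Z=0
after  7: R0=0x50 R1=0x07 R2=0x02 R3=0x87 R4=0xfd  N=0 Z=0
after  8: R0=0x50 R1=0x07 R2=0x02 R3=0x87 R4=0x87  N=0 Z=0
after  9: R0=0x50 R1=0x07 R2=0x02 R3=0x87 R4=0x87  N=1 Z=0
-- IRQ taken; context saved, return-PC = 10 --
mismatch: R2: reported 0x0a vs actual 0x02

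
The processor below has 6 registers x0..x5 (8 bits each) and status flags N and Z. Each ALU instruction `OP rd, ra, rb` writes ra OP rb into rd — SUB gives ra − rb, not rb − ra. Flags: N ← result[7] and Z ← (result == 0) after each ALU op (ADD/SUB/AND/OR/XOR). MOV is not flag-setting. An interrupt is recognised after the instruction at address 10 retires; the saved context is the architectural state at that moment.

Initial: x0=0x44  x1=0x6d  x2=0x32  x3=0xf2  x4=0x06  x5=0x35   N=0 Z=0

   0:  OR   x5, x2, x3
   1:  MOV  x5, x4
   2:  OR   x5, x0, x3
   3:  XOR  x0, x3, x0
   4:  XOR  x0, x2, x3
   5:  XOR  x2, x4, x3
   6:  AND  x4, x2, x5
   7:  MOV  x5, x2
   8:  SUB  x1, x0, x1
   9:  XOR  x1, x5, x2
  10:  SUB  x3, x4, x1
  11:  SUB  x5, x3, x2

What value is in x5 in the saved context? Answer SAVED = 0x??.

SAVED = 0xf4

after  0: x0=0x44 x1=0x6d x2=0x32 x3=0xf2 x4=0x06 x5=0xf2  N=1 Z=0
after  1: x0=0x44 x1=0x6d x2=0x32 x3=0xf2 x4=0x06 x5=0x06  N=1 Z=0
after  2: x0=0x44 x1=0x6d x2=0x32 x3=0xf2 x4=0x06 x5=0xf6  N=1 Z=0
after  3: x0=0xb6 x1=0x6d x2=0x32 x3=0xf2 x4=0x06 x5=0xf6  N=1 Z=0
after  4: x0=0xc0 x1=0x6d x2=0x32 x3=0xf2 x4=0x06 x5=0xf6  N=1 Z=0
after  5: x0=0xc0 x1=0x6d x2=0xf4 x3=0xf2 x4=0x06 x5=0xf6  N=1 Z=0
after  6: x0=0xc0 x1=0x6d x2=0xf4 x3=0xf2 x4=0xf4 x5=0xf6  N=1 Z=0
after  7: x0=0xc0 x1=0x6d x2=0xf4 x3=0xf2 x4=0xf4 x5=0xf4  N=1 Z=0
after  8: x0=0xc0 x1=0x53 x2=0xf4 x3=0xf2 x4=0xf4 x5=0xf4  N=0 Z=0
after  9: x0=0xc0 x1=0x00 x2=0xf4 x3=0xf2 x4=0xf4 x5=0xf4  N=0 Z=1
after 10: x0=0xc0 x1=0x00 x2=0xf4 x3=0xf4 x4=0xf4 x5=0xf4  N=1 Z=0
-- IRQ taken; context saved, return-PC = 11 --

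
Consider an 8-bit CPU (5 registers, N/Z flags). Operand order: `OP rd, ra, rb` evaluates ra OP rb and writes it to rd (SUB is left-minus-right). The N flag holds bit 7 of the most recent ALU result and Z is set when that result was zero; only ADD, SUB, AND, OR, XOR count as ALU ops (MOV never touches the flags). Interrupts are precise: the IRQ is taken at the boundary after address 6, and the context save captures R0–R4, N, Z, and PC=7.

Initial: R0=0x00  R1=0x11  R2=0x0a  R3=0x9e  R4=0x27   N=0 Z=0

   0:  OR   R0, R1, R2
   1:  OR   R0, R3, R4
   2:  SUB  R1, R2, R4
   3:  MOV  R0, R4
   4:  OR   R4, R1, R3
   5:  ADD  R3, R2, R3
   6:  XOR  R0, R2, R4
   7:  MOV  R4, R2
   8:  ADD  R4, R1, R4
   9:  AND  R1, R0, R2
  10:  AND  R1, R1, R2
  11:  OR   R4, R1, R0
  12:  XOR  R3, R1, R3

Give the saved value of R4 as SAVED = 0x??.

SAVED = 0xff

after  0: R0=0x1b R1=0x11 R2=0x0a R3=0x9e R4=0x27  N=0 Z=0
after  1: R0=0xbf R1=0x11 R2=0x0a R3=0x9e R4=0x27  N=1 Z=0
after  2: R0=0xbf R1=0xe3 R2=0x0a R3=0x9e R4=0x27  N=1 Z=0
after  3: R0=0x27 R1=0xe3 R2=0x0a R3=0x9e R4=0x27  N=1 Z=0
after  4: R0=0x27 R1=0xe3 R2=0x0a R3=0x9e R4=0xff  N=1 Z=0
after  5: R0=0x27 R1=0xe3 R2=0x0a R3=0xa8 R4=0xff  N=1 Z=0
after  6: R0=0xf5 R1=0xe3 R2=0x0a R3=0xa8 R4=0xff  N=1 Z=0
-- IRQ taken; context saved, return-PC = 7 --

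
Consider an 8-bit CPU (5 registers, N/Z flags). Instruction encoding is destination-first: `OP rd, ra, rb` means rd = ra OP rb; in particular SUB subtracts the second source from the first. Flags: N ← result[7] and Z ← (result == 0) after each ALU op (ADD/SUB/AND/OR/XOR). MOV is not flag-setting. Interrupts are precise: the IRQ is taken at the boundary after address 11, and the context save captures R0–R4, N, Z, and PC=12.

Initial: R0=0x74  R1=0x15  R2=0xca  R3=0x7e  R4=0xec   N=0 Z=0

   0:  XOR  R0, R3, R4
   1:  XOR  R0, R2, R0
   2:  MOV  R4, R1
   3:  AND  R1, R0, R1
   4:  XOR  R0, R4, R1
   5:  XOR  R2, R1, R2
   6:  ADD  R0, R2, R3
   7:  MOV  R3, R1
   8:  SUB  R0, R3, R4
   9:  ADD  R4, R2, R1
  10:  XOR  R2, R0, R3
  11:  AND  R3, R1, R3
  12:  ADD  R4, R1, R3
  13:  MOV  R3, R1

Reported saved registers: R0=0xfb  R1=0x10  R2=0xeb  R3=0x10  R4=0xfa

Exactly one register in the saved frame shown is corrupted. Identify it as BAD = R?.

BAD = R4

after  0: R0=0x92 R1=0x15 R2=0xca R3=0x7e R4=0xec  N=1 Z=0
after  1: R0=0x58 R1=0x15 R2=0xca R3=0x7e R4=0xec  N=0 Z=0
after  2: R0=0x58 R1=0x15 R2=0xca R3=0x7e R4=0x15  N=0 Z=0
after  3: R0=0x58 R1=0x10 R2=0xca R3=0x7e R4=0x15  N=0 Z=0
after  4: R0=0x05 R1=0x10 R2=0xca R3=0x7e R4=0x15  N=0 Z=0
after  5: R0=0x05 R1=0x10 R2=0xda R3=0x7e R4=0x15  N=1 Z=0
after  6: R0=0x58 R1=0x10 R2=0xda R3=0x7e R4=0x15  N=0 Z=0
after  7: R0=0x58 R1=0x10 R2=0xda R3=0x10 R4=0x15  N=0 Z=0
after  8: R0=0xfb R1=0x10 R2=0xda R3=0x10 R4=0x15  N=1 Z=0
after  9: R0=0xfb R1=0x10 R2=0xda R3=0x10 R4=0xea  N=1 Z=0
after 10: R0=0xfb R1=0x10 R2=0xeb R3=0x10 R4=0xea  N=1 Z=0
after 11: R0=0xfb R1=0x10 R2=0xeb R3=0x10 R4=0xea  N=0 Z=0
-- IRQ taken; context saved, return-PC = 12 --
mismatch: R4: reported 0xfa vs actual 0xea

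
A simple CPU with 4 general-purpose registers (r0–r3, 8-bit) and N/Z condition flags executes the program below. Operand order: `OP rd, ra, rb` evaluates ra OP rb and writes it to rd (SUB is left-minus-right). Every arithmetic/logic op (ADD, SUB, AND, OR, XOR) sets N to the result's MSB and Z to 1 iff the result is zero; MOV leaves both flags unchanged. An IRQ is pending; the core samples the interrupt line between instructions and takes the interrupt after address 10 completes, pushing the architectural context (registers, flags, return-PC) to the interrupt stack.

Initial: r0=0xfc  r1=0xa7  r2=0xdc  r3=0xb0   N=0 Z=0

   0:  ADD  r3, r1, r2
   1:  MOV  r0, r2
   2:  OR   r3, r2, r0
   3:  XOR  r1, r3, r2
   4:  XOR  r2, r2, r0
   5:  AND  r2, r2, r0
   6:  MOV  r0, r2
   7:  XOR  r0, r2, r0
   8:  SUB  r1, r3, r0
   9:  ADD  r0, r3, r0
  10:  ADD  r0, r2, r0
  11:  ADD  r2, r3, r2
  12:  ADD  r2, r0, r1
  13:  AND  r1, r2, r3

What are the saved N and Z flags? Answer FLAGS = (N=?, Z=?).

after  0: r0=0xfc r1=0xa7 r2=0xdc r3=0x83  N=1 Z=0
after  1: r0=0xdc r1=0xa7 r2=0xdc r3=0x83  N=1 Z=0
after  2: r0=0xdc r1=0xa7 r2=0xdc r3=0xdc  N=1 Z=0
after  3: r0=0xdc r1=0x00 r2=0xdc r3=0xdc  N=0 Z=1
after  4: r0=0xdc r1=0x00 r2=0x00 r3=0xdc  N=0 Z=1
after  5: r0=0xdc r1=0x00 r2=0x00 r3=0xdc  N=0 Z=1
after  6: r0=0x00 r1=0x00 r2=0x00 r3=0xdc  N=0 Z=1
after  7: r0=0x00 r1=0x00 r2=0x00 r3=0xdc  N=0 Z=1
after  8: r0=0x00 r1=0xdc r2=0x00 r3=0xdc  N=1 Z=0
after  9: r0=0xdc r1=0xdc r2=0x00 r3=0xdc  N=1 Z=0
after 10: r0=0xdc r1=0xdc r2=0x00 r3=0xdc  N=1 Z=0
-- IRQ taken; context saved, return-PC = 11 --

FLAGS = (N=1, Z=0)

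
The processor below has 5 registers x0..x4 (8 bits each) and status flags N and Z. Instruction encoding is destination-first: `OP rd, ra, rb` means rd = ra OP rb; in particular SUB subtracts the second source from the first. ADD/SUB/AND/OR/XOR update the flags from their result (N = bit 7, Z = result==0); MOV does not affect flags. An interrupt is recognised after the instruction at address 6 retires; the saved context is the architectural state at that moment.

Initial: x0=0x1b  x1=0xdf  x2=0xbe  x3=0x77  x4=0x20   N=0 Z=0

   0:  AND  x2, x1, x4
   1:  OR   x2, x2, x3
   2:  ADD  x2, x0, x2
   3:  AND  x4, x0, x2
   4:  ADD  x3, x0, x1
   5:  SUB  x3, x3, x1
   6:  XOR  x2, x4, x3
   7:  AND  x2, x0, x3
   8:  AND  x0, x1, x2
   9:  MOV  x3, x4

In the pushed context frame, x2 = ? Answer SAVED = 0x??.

SAVED = 0x09

after  0: x0=0x1b x1=0xdf x2=0x00 x3=0x77 x4=0x20  N=0 Z=1
after  1: x0=0x1b x1=0xdf x2=0x77 x3=0x77 x4=0x20  N=0 Z=0
after  2: x0=0x1b x1=0xdf x2=0x92 x3=0x77 x4=0x20  N=1 Z=0
after  3: x0=0x1b x1=0xdf x2=0x92 x3=0x77 x4=0x12  N=0 Z=0
after  4: x0=0x1b x1=0xdf x2=0x92 x3=0xfa x4=0x12  N=1 Z=0
after  5: x0=0x1b x1=0xdf x2=0x92 x3=0x1b x4=0x12  N=0 Z=0
after  6: x0=0x1b x1=0xdf x2=0x09 x3=0x1b x4=0x12  N=0 Z=0
-- IRQ taken; context saved, return-PC = 7 --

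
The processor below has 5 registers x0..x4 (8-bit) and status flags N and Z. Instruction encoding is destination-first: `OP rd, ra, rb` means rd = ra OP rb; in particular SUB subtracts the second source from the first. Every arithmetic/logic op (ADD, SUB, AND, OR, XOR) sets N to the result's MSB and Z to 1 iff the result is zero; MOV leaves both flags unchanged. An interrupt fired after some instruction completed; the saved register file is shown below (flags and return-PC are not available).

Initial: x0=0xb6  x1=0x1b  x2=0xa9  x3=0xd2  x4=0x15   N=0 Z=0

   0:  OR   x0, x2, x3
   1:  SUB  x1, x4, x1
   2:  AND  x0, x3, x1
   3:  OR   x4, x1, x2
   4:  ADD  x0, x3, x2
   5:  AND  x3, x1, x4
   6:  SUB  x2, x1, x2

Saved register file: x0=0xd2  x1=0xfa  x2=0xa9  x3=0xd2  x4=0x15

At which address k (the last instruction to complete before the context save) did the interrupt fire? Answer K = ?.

K = 2

after  0: x0=0xfb x1=0x1b x2=0xa9 x3=0xd2 x4=0x15  N=1 Z=0
after  1: x0=0xfb x1=0xfa x2=0xa9 x3=0xd2 x4=0x15  N=1 Z=0
after  2: x0=0xd2 x1=0xfa x2=0xa9 x3=0xd2 x4=0x15  N=1 Z=0
-- IRQ taken; context saved, return-PC = 3 --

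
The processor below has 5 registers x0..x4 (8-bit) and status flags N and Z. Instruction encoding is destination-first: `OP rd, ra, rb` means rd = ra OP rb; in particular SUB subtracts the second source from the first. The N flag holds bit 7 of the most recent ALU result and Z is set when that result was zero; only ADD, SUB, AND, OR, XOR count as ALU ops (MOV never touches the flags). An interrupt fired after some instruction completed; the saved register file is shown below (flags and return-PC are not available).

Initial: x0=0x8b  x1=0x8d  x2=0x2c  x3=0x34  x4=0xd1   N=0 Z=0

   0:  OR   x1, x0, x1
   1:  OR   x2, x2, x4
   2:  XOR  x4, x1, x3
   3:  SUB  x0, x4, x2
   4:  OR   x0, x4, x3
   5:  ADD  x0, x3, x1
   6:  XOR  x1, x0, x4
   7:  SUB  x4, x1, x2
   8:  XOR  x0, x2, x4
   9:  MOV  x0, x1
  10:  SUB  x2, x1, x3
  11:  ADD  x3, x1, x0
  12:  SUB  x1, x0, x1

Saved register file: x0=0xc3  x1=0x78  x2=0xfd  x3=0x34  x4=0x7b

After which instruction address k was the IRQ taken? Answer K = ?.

after  0: x0=0x8b x1=0x8f x2=0x2c x3=0x34 x4=0xd1  N=1 Z=0
after  1: x0=0x8b x1=0x8f x2=0xfd x3=0x34 x4=0xd1  N=1 Z=0
after  2: x0=0x8b x1=0x8f x2=0xfd x3=0x34 x4=0xbb  N=1 Z=0
after  3: x0=0xbe x1=0x8f x2=0xfd x3=0x34 x4=0xbb  N=1 Z=0
after  4: x0=0xbf x1=0x8f x2=0xfd x3=0x34 x4=0xbb  N=1 Z=0
after  5: x0=0xc3 x1=0x8f x2=0xfd x3=0x34 x4=0xbb  N=1 Z=0
after  6: x0=0xc3 x1=0x78 x2=0xfd x3=0x34 x4=0xbb  N=0 Z=0
after  7: x0=0xc3 x1=0x78 x2=0xfd x3=0x34 x4=0x7b  N=0 Z=0
-- IRQ taken; context saved, return-PC = 8 --

K = 7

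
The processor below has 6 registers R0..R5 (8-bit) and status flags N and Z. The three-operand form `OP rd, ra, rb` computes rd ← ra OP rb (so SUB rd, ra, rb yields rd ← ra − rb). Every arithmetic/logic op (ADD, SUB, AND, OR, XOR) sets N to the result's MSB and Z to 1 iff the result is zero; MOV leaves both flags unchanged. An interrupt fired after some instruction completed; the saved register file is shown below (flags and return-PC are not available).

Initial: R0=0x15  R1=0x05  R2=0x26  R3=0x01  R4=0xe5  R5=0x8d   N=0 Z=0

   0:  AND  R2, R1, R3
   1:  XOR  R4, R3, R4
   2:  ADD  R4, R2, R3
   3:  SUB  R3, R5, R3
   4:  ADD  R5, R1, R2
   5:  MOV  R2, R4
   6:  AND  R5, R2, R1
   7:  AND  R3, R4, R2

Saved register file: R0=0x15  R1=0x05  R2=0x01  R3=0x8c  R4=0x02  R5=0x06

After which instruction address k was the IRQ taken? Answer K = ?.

K = 4

after  0: R0=0x15 R1=0x05 R2=0x01 R3=0x01 R4=0xe5 R5=0x8d  N=0 Z=0
after  1: R0=0x15 R1=0x05 R2=0x01 R3=0x01 R4=0xe4 R5=0x8d  N=1 Z=0
after  2: R0=0x15 R1=0x05 R2=0x01 R3=0x01 R4=0x02 R5=0x8d  N=0 Z=0
after  3: R0=0x15 R1=0x05 R2=0x01 R3=0x8c R4=0x02 R5=0x8d  N=1 Z=0
after  4: R0=0x15 R1=0x05 R2=0x01 R3=0x8c R4=0x02 R5=0x06  N=0 Z=0
-- IRQ taken; context saved, return-PC = 5 --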